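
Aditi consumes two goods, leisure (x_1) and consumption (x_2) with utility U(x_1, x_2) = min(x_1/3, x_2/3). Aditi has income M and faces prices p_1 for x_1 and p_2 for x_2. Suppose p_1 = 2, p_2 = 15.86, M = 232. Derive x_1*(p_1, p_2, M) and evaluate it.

x_1* = 12.9899

Demand: x_1*(p_1,p_2,M) = 3·M/(3·p_1 + 3·p_2), x_2* = 3·M/(3·p_1 + 3·p_2).
Here 3·2 + 3·15.86 = 53.58, giving x_1* = 12.9899.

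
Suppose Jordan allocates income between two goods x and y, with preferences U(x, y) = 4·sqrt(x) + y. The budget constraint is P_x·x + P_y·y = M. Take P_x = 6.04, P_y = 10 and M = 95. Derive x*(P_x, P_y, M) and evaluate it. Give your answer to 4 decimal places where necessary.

MU_x = 2/√x, MU_y = 1. Tangency: 2/√x = P_x/P_y.
Solve: √x = 2·P_y/P_x, so x*(P_x,P_y) = (2·P_y/P_x)², and y* = (M − P_x·x*)/P_y.
Plugging in: x* = (2·10/6.04)² = 10.9644.

x* = 10.9644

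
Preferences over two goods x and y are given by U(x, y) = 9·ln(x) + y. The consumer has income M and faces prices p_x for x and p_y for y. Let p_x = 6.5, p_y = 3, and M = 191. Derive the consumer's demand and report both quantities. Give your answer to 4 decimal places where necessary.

x* = 4.1538, y* = 54.6667

MU_x = 9/x, MU_y = 1. Tangency: 9/x = p_x/p_y.
So x*(p_x,p_y) = 9·p_y/p_x, independent of income; and y* = (M − 9·p_y)/p_y.
At the given prices: x* = 9·3/6.5 = 4.1538, and y* = 54.6667.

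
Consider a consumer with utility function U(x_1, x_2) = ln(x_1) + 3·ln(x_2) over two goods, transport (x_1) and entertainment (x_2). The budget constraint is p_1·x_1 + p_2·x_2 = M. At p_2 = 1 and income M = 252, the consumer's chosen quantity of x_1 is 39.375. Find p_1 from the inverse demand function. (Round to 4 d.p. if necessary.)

p_1 = 1.6

The MRS is (1/3)·x_2/x_1. Set MRS = p_1/p_2.
Rearranging, p_2·x_2 = 3·p_1·x_1. Substituting into the budget gives p_1·x_1·(1 + 3) = M.
Demand: x_1*(p_1,p_2,M) = 0.25·M/p_1 and x_2* = 0.75·M/p_2.
Set x_1* = 39.375 in the demand function and solve for p_1: p_1 = 1.6.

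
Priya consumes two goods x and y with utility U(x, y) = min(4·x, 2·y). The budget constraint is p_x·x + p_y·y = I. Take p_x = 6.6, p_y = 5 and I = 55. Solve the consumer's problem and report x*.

Here 2·6.6 + 4·5 = 33.2, giving x* = 3.3133.

x* = 3.3133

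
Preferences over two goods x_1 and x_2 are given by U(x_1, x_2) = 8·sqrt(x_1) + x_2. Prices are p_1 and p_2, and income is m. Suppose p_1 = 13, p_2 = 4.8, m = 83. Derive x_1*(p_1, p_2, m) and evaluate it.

x_1* = 2.1813

Set MRS = p_1/p_2: 4·x_1^(−1/2) = p_1/p_2.
Solve: √x_1 = 4·p_2/p_1, so x_1*(p_1,p_2) = (4·p_2/p_1)², and x_2* = (m − p_1·x_1*)/p_2.
Plugging in: x_1* = (4·4.8/13)² = 2.1813.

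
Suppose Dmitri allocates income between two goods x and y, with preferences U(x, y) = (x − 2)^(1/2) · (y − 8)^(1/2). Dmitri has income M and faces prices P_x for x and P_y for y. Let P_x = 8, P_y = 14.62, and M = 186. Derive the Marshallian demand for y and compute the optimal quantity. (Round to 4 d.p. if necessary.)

y* = 9.814

Discretionary income = 186 − 2·8 − 8·14.62 = 53.04; y* = 8 + 0.5·53.04/14.62 = 9.814.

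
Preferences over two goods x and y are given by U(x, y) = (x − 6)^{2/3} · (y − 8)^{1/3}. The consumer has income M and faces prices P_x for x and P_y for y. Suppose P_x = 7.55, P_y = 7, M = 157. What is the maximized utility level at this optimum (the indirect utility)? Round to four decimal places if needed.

MRS = 2·(y−8)/(x−6). Tangency with P_x/P_y gives y−8 = (1/2)·(P_x/P_y)·(x−6).
After buying the subsistence bundle (6, 8), a share 2/3 of the remaining income goes to x: x* = 6 + 2/3·(M − 6P_x − 8P_y)/P_x.
Discretionary income = 157 − 6·7.55 − 8·7 = 55.7; x* = 6 + 2/3·55.7/7.55 = 10.9183; y* = 8 + 1/3·55.7/7 = 10.6524.
Utility at the optimum: U(10.9183, 10.6524) = 4.0033.

V = 4.0033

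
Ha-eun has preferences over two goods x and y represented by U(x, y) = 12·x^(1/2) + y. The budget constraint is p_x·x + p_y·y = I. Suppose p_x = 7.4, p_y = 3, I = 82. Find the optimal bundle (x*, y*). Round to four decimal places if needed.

Plugging in: x* = (6·3/7.4)² = 5.9167, y* = 12.7387.

x* = 5.9167, y* = 12.7387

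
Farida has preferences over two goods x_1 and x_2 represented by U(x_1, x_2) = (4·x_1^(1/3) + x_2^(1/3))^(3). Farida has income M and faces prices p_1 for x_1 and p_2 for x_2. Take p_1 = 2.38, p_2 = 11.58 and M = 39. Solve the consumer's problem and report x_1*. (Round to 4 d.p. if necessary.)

MU_x_1 ∝ 4·x_1^(-2/3), MU_x_2 ∝ x_2^(-2/3), so MRS = 4·(x_2/x_1)^(2/3) = p_1/p_2.
Hence x_2/x_1 = ((1/4)·p_1/p_2)^(1/(2/3)), i.e. raised to the 1.5 power.
With the ratio pinned down, the budget gives x_1* = M/(p_1 + p_2·(x_2/x_1)) and x_2* = (x_2/x_1)·x_1*.
Numerically x_2/x_1 = 0.011647, so x_1* = 39/(2.38 + 11.58·0.011647) = 15.5077.

x_1* = 15.5077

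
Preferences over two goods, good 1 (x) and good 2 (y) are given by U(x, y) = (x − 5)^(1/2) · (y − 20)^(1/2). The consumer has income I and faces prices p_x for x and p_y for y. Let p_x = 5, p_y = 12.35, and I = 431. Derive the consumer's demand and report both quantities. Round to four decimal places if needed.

MRS = (y−20)/(x−5). Tangency with p_x/p_y gives y−20 = (p_x/p_y)·(x−5).
After buying the subsistence bundle (5, 20), a share 0.5 of the remaining income goes to x: x* = 5 + 0.5·(I − 5p_x − 20p_y)/p_x.
Discretionary income = 431 − 5·5 − 20·12.35 = 159; x* = 5 + 0.5·159/5 = 20.9; y* = 20 + 0.5·159/12.35 = 26.4372.

x* = 20.9, y* = 26.4372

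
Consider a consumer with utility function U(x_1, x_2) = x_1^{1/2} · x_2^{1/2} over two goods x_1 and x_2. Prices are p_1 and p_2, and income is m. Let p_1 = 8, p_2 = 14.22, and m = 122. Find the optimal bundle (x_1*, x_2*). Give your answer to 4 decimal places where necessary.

The MRS is x_2/x_1. Set MRS = p_1/p_2.
So 0.5·p_2·x_2 = 0.5·p_1·x_1; combined with the budget, a share 0.5 of income goes to x_1.
Demand: x_1*(p_1,p_2,m) = 0.5·m/p_1 and x_2* = 0.5·m/p_2.
At p_1=8, p_2=14.22, m=122: x_1* = 0.5·122/8 = 7.625, x_2* = 4.2897.

x_1* = 7.625, x_2* = 4.2897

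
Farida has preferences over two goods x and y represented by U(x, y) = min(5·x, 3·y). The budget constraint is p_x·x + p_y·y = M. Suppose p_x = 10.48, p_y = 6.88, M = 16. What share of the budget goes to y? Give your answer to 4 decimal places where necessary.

share on y = 0.5225

Leontief preferences: the optimum is at the kink where x/3 = y/5, i.e. y = (5/3)·x.
Budget: p_x·x + p_y·(5/3)·x = M, so (3·p_x + 5·p_y)·x = 3·M.
Demand: x*(p_x,p_y,M) = 3·M/(3·p_x + 5·p_y), y* = 5·M/(3·p_x + 5·p_y).
Here 3·10.48 + 5·6.88 = 65.84, giving x* = 0.729 and y* = 1.2151.
Expenditure on y: 6.88·1.2151 = 8.3597; share = 0.5225.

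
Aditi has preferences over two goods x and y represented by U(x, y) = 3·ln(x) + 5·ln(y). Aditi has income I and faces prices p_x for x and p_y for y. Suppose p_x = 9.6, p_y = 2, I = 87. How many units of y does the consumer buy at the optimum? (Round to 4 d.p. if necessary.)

Demand: x*(p_x,p_y,I) = 0.375·I/p_x and y* = 0.625·I/p_y.
At p_x=9.6, p_y=2, I=87: y* = 0.625·87/2 = 27.1875.

y* = 27.1875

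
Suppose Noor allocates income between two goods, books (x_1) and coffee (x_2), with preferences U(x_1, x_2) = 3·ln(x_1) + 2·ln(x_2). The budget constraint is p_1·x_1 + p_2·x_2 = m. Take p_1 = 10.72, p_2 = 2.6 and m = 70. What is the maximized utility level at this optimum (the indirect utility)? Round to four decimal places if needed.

Tangency: MRS = (3/2)·x_2/x_1 = p_1/p_2.
Rearranging, p_2·x_2 = (2/3)·p_1·x_1. Substituting into the budget gives p_1·x_1·(1 + (2/3)) = m.
Demand: x_1*(p_1,p_2,m) = 0.6·m/p_1 and x_2* = 0.4·m/p_2.
At p_1=10.72, p_2=2.6, m=70: x_1* = 0.6·70/10.72 = 3.9179, x_2* = 10.7692.
Utility at the optimum: U(3.9179, 10.7692) = 8.8501.

V = 8.8501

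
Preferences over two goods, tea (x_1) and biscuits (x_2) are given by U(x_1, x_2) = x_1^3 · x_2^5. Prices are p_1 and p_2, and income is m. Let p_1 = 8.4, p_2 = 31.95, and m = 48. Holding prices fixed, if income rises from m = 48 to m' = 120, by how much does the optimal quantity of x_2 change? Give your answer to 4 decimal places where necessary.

Δx_2* = 1.4085

Demand: x_1*(p_1,p_2,m) = 0.375·m/p_1 and x_2* = 0.625·m/p_2.
At p_1=8.4, p_2=31.95, m=48: x_2* = 0.625·48/31.95 = 0.939.
At m' = 120: x_2* = 2.3474. Change: 2.3474 − 0.939 = 1.4085.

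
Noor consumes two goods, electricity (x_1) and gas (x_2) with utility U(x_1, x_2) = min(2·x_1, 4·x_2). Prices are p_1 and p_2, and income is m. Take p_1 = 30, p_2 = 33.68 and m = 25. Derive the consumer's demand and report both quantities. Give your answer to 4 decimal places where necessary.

x_1* = 0.5337, x_2* = 0.2669

With perfect complements, no substitution: consume in ratio x_1:x_2 = 4:2.
Budget: p_1·x_1 + p_2·(1/2)·x_1 = m, so (4·p_1 + 2·p_2)·x_1 = 4·m.
Demand: x_1*(p_1,p_2,m) = 4·m/(4·p_1 + 2·p_2), x_2* = 2·m/(4·p_1 + 2·p_2).
Here 4·30 + 2·33.68 = 187.36, giving x_1* = 0.5337 and x_2* = 0.2669.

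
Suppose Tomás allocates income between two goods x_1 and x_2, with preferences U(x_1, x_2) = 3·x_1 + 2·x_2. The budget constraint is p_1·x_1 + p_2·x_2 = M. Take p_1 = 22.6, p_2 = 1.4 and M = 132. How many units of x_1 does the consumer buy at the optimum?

x_1* = 0

Linear utility — the consumer picks whichever good has higher MU/price: 3/22.6 = 0.1327 vs 2/1.4 = 1.4286.
x_2 gives more utility per dollar, so spend all income on x_2: x_2* = M/p_2, x_1* = 0.
Numerically: x_1* = 0, x_2* = 94.2857.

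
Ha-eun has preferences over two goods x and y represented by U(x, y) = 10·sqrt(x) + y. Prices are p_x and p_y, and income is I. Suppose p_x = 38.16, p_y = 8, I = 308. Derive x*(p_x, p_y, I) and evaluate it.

x* = 1.0988

MU_x = 5/√x, MU_y = 1. Tangency: 5/√x = p_x/p_y.
Thus x* = (5·p_y/p_x)² — independent of I — with the rest of income spent on y.
Plugging in: x* = (5·8/38.16)² = 1.0988.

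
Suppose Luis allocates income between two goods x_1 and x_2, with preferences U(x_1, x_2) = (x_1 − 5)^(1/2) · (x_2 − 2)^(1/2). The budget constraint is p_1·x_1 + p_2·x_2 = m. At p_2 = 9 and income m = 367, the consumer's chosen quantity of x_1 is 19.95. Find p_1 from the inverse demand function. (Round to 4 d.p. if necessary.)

This is Cobb-Douglas in (x_1−5, x_2−2): tangency gives 0.5·p_2·(x_2−2) = 0.5·p_1·(x_1−5).
Substituting into the budget: x_1* = 5 + 0.5·(m − 5·p_1 − 2·p_2)/p_1, and x_2* = 2 + 0.5·(…)/p_2.
Set x_1* = 19.95 in the demand function and solve for p_1: p_1 = 10.

p_1 = 10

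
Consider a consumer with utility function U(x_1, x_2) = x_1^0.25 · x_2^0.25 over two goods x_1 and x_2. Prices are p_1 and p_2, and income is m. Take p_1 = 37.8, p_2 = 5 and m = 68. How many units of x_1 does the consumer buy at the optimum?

Tangency: MRS = x_2/x_1 = p_1/p_2.
So 0.25·p_2·x_2 = 0.25·p_1·x_1; combined with the budget, a share 0.5 of income goes to x_1.
Demand: x_1*(p_1,p_2,m) = 0.5·m/p_1 and x_2* = 0.5·m/p_2.
At p_1=37.8, p_2=5, m=68: x_1* = 0.5·68/37.8 = 0.8995.

x_1* = 0.8995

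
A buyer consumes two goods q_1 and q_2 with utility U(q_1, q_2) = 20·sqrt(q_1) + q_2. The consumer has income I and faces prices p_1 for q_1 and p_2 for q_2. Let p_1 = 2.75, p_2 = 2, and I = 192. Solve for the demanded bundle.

q_1* = 52.8926, q_2* = 23.2727

Utility is quasi-linear in q_2; the FOC for q_1 is 10/√q_1 = p_1/p_2.
Solve: √q_1 = 10·p_2/p_1, so q_1*(p_1,p_2) = (10·p_2/p_1)², and q_2* = (I − p_1·q_1*)/p_2.
Plugging in: q_1* = (10·2/2.75)² = 52.8926, q_2* = 23.2727.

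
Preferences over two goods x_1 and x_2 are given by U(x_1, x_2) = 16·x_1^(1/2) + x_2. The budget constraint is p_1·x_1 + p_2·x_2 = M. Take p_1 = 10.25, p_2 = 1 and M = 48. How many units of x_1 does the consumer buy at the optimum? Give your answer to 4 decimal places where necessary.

x_1* = 0.6092

MU_x_1 = 8/√x_1, MU_x_2 = 1. Tangency: 8/√x_1 = p_1/p_2.
Solve: √x_1 = 8·p_2/p_1, so x_1*(p_1,p_2) = (8·p_2/p_1)², and x_2* = (M − p_1·x_1*)/p_2.
Plugging in: x_1* = (8·1/10.25)² = 0.6092.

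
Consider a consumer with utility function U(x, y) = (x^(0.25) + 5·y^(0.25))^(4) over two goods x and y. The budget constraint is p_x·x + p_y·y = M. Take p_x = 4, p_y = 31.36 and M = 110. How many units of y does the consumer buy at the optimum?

y* = 2.8463

MRS = MU_x/MU_y = (1/5)·(y/x)^(0.75). Set equal to p_x/p_y.
Hence y/x = (5·p_x/p_y)^(1/(0.75)), i.e. raised to the 4/3 power.
Substitute y = (y/x)·x into the budget: x* = M/(p_x + p_y·(y/x)).
Numerically y/x = 0.548957, so x* = 110/(4 + 31.36·0.548957) = 5.1849 and y* = 0.548957·5.1849 = 2.8463.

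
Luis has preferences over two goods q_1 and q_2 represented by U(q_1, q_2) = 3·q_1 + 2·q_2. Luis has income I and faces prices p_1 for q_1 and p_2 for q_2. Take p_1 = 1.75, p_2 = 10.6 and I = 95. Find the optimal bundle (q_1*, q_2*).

Linear utility — the consumer picks whichever good has higher MU/price: 3/1.75 = 1.7143 vs 2/10.6 = 0.1887.
q_1 gives more utility per dollar, so spend all income on q_1: q_1* = I/p_1, q_2* = 0.
Numerically: q_1* = 54.2857, q_2* = 0.

q_1* = 54.2857, q_2* = 0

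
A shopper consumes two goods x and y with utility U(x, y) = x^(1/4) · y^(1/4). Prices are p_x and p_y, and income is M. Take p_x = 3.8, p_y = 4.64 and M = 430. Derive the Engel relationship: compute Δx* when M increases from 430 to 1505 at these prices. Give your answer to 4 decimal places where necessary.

Tangency: MRS = y/x = p_x/p_y.
So 0.25·p_y·y = 0.25·p_x·x; combined with the budget, a share 0.5 of income goes to x.
Demand: x*(p_x,p_y,M) = 0.5·M/p_x and y* = 0.5·M/p_y.
At p_x=3.8, p_y=4.64, M=430: x* = 0.5·430/3.8 = 56.5789.
At M' = 1505: x* = 198.0263. Change: 198.0263 − 56.5789 = 141.4474.

Δx* = 141.4474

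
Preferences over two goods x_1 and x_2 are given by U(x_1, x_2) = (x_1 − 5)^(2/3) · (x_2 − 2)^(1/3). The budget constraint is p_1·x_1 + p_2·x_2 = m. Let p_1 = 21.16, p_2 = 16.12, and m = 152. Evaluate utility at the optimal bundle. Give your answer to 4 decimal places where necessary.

V = 0.3822

MRS = 2·(x_2−2)/(x_1−5). Tangency with p_1/p_2 gives x_2−2 = (1/2)·(p_1/p_2)·(x_1−5).
Substituting into the budget: x_1* = 5 + 2/3·(m − 5·p_1 − 2·p_2)/p_1, and x_2* = 2 + 1/3·(…)/p_2.
Discretionary income = 152 − 5·21.16 − 2·16.12 = 13.96; x_1* = 5 + 2/3·13.96/21.16 = 5.4398; x_2* = 2 + 1/3·13.96/16.12 = 2.2887.
Utility at the optimum: U(5.4398, 2.2887) = 0.3822.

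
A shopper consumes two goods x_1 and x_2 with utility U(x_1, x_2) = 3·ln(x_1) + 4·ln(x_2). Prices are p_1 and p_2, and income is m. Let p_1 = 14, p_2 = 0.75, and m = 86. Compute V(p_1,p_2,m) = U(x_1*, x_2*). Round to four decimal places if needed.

V = 19.6336

Demand: x_1*(p_1,p_2,m) = 3/7·m/p_1 and x_2* = 4/7·m/p_2.
At p_1=14, p_2=0.75, m=86: x_1* = 3/7·86/14 = 2.6327, x_2* = 65.5238.
Utility at the optimum: U(2.6327, 65.5238) = 19.6336.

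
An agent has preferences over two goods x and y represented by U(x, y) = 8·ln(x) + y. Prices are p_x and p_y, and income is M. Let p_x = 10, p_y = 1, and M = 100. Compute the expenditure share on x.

MU_x = 8/x, MU_y = 1. Tangency: 8/x = p_x/p_y.
So x*(p_x,p_y) = 8·p_y/p_x, independent of income; and y* = (M − 8·p_y)/p_y.
At the given prices: x* = 8·1/10 = 0.8, and y* = 92.
Expenditure on x: 10·0.8 = 8; share = 0.08.

share on x = 0.08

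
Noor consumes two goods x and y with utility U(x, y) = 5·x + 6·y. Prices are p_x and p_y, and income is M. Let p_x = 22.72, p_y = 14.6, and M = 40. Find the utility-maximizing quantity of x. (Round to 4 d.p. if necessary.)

x* = 0

Perfect substitutes: compare marginal utility per dollar. 5/p_x vs 6/p_y → 0.2201 vs 0.411.
y gives more utility per dollar, so spend all income on y: y* = M/p_y, x* = 0.
Numerically: x* = 0, y* = 2.7397.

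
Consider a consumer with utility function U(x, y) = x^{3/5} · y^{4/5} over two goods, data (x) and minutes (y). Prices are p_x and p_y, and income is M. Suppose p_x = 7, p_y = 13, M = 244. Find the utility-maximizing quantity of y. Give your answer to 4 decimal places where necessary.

y* = 10.7253

The MRS is (3/4)·y/x. Set MRS = p_x/p_y.
Rearranging, p_y·y = (4/3)·p_x·x. Substituting into the budget gives p_x·x·(1 + (4/3)) = M.
Demand: x*(p_x,p_y,M) = 3/7·M/p_x and y* = 4/7·M/p_y.
At p_x=7, p_y=13, M=244: y* = 4/7·244/13 = 10.7253.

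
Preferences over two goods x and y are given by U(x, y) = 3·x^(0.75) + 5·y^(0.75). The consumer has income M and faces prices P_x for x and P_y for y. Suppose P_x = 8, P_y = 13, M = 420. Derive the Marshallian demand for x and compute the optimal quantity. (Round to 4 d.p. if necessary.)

x* = 18.7621

Substitute y = (y/x)·x into the budget: x* = M/(P_x + P_y·(y/x)).
Numerically y/x = 1.106577, so x* = 420/(8 + 13·1.106577) = 18.7621.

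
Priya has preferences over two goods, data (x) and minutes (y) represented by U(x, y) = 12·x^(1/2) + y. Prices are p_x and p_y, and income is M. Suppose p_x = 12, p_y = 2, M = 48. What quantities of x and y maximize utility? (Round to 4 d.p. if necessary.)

x* = 1, y* = 18

Thus x* = (6·p_y/p_x)² — independent of M — with the rest of income spent on y.
Plugging in: x* = (6·2/12)² = 1, y* = 18.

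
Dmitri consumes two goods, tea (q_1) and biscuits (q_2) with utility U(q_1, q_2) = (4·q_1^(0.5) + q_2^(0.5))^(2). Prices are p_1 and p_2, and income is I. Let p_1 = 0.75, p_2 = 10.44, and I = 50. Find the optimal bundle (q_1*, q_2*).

MRS = MU_q_1/MU_q_2 = 4·(q_2/q_1)^(0.5). Set equal to p_1/p_2.
Solve for the ratio: q_2/q_1 = [(1/4)·p_1/p_2]^(2).
Substitute q_2 = (q_2/q_1)·q_1 into the budget: q_1* = I/(p_1 + p_2·(q_2/q_1)).
Numerically q_2/q_1 = 0.000323, so q_1* = 50/(0.75 + 10.44·0.000323) = 66.3687 and q_2* = 0.000323·66.3687 = 0.0214.

q_1* = 66.3687, q_2* = 0.0214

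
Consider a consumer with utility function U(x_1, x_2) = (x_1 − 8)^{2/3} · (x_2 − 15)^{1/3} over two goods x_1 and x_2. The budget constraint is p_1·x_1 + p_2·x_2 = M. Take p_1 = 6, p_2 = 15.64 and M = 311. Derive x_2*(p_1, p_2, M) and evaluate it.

x_2* = 15.6053

MRS = 2·(x_2−15)/(x_1−8). Tangency with p_1/p_2 gives x_2−15 = (1/2)·(p_1/p_2)·(x_1−8).
Substituting into the budget: x_1* = 8 + 2/3·(M − 8·p_1 − 15·p_2)/p_1, and x_2* = 15 + 1/3·(…)/p_2.
Discretionary income = 311 − 8·6 − 15·15.64 = 28.4; x_2* = 15 + 1/3·28.4/15.64 = 15.6053.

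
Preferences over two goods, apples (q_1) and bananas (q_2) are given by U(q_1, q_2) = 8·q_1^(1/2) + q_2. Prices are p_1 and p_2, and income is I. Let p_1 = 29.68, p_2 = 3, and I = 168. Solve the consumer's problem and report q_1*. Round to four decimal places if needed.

Utility is quasi-linear in q_2; the FOC for q_1 is 4/√q_1 = p_1/p_2.
Thus q_1* = (4·p_2/p_1)² — independent of I — with the rest of income spent on q_2.
Plugging in: q_1* = (4·3/29.68)² = 0.1635.

q_1* = 0.1635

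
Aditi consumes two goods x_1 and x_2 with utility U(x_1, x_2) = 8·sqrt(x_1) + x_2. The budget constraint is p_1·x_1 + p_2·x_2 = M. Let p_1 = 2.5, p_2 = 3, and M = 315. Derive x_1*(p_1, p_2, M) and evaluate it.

Plugging in: x_1* = (4·3/2.5)² = 23.04.

x_1* = 23.04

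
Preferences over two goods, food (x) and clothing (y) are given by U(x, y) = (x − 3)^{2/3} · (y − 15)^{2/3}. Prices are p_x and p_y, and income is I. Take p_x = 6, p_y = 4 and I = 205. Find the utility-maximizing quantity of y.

y* = 30.875

Let x' = x−3, y' = y−15. MRS = y'/x' = p_x/p_y.
Substituting into the budget: x* = 3 + 0.5·(I − 3·p_x − 15·p_y)/p_x, and y* = 15 + 0.5·(…)/p_y.
Discretionary income = 205 − 3·6 − 15·4 = 127; y* = 15 + 0.5·127/4 = 30.875.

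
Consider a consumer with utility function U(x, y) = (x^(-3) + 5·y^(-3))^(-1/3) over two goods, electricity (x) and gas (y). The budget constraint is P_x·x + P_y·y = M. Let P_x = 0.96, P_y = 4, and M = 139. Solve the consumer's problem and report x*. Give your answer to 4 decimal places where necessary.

Substitute y = (y/x)·x into the budget: x* = M/(P_x + P_y·(y/x)).
Numerically y/x = 1.046635, so x* = 139/(0.96 + 4·1.046635) = 27.0084.

x* = 27.0084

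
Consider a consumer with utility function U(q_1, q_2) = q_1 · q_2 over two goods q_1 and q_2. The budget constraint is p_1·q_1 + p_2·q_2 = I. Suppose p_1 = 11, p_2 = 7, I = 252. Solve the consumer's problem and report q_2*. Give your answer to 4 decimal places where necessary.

MU_q_1/MU_q_2 = (q_2)/(q_1); tangency sets this equal to p_1/p_2.
Rearranging, p_2·q_2 = p_1·q_1. Substituting into the budget gives p_1·q_1·(1 + 1) = I.
Demand: q_1*(p_1,p_2,I) = 0.5·I/p_1 and q_2* = 0.5·I/p_2.
At p_1=11, p_2=7, I=252: q_2* = 0.5·252/7 = 18.

q_2* = 18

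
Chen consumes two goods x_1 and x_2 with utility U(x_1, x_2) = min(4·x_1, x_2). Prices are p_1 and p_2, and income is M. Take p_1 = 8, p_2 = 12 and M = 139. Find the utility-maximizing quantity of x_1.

x_1* = 2.4821

With perfect complements, no substitution: consume in ratio x_1:x_2 = 1:4.
Budget: p_1·x_1 + p_2·4·x_1 = M, so (p_1 + 4·p_2)·x_1 = M.
Demand: x_1*(p_1,p_2,M) = M/(p_1 + 4·p_2), x_2* = 4·M/(p_1 + 4·p_2).
Here 8 + 4·12 = 56, giving x_1* = 2.4821.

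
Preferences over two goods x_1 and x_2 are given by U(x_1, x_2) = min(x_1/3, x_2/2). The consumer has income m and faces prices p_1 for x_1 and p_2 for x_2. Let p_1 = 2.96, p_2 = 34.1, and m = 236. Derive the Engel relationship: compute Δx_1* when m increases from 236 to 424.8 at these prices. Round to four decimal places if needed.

With perfect complements, no substitution: consume in ratio x_1:x_2 = 3:2.
Budget: p_1·x_1 + p_2·(2/3)·x_1 = m, so (3·p_1 + 2·p_2)·x_1 = 3·m.
Demand: x_1*(p_1,p_2,m) = 3·m/(3·p_1 + 2·p_2), x_2* = 2·m/(3·p_1 + 2·p_2).
Here 3·2.96 + 2·34.1 = 77.08, giving x_1* = 9.1853.
At m' = 424.8: x_1* = 16.5335. Change: 16.5335 − 9.1853 = 7.3482.

Δx_1* = 7.3482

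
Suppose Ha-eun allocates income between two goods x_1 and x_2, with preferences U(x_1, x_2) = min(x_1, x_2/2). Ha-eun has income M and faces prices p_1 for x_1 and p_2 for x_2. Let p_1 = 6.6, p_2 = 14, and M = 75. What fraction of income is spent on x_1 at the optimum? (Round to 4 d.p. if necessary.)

With perfect complements, no substitution: consume in ratio x_1:x_2 = 1:2.
Budget: p_1·x_1 + p_2·2·x_1 = M, so (p_1 + 2·p_2)·x_1 = M.
Demand: x_1*(p_1,p_2,M) = M/(p_1 + 2·p_2), x_2* = 2·M/(p_1 + 2·p_2).
Here 6.6 + 2·14 = 34.6, giving x_1* = 2.1676 and x_2* = 4.3353.
Expenditure on x_1: 6.6·2.1676 = 14.3064; share = 0.1908.

share on x_1 = 0.1908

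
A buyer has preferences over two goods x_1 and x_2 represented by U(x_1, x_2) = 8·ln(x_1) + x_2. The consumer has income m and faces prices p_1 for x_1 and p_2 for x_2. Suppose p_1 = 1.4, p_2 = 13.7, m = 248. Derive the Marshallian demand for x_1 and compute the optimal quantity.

x_1* = 78.2857

So x_1*(p_1,p_2) = 8·p_2/p_1, independent of income; and x_2* = (m − 8·p_2)/p_2.
At the given prices: x_1* = 8·13.7/1.4 = 78.2857.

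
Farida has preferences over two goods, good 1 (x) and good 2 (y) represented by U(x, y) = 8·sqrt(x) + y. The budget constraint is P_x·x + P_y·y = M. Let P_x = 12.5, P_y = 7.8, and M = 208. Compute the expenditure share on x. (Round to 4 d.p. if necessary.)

Solve: √x = 4·P_y/P_x, so x*(P_x,P_y) = (4·P_y/P_x)², and y* = (M − P_x·x*)/P_y.
Plugging in: x* = (4·7.8/12.5)² = 6.23, y* = 16.6827.
Expenditure on x: 12.5·6.23 = 77.8752; share = 0.3744.

share on x = 0.3744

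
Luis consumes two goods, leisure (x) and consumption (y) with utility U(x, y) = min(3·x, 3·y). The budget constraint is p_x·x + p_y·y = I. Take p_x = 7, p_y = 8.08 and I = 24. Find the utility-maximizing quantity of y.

y* = 1.5915

Leontief preferences: the optimum is at the kink where x/3 = y/3, i.e. y = x.
Budget: p_x·x + p_y·x = I, so (3·p_x + 3·p_y)·x = 3·I.
Demand: x*(p_x,p_y,I) = 3·I/(3·p_x + 3·p_y), y* = 3·I/(3·p_x + 3·p_y).
Here 3·7 + 3·8.08 = 45.24, giving y* = 1.5915.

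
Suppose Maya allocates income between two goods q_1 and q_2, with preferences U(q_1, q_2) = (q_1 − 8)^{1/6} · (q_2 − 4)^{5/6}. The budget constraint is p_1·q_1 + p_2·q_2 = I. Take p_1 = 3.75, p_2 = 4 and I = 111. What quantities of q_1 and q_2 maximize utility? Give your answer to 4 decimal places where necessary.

q_1* = 10.8889, q_2* = 17.5417

MRS = (1/5)·(q_2−4)/(q_1−8). Tangency with p_1/p_2 gives q_2−4 = 5·(p_1/p_2)·(q_1−8).
After buying the subsistence bundle (8, 4), a share 1/6 of the remaining income goes to q_1: q_1* = 8 + 1/6·(I − 8p_1 − 4p_2)/p_1.
Discretionary income = 111 − 8·3.75 − 4·4 = 65; q_1* = 8 + 1/6·65/3.75 = 10.8889; q_2* = 4 + 5/6·65/4 = 17.5417.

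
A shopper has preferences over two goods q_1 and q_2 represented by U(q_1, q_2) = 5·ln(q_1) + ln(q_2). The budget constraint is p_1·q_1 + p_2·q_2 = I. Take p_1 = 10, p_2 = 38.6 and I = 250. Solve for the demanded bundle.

q_1* = 20.8333, q_2* = 1.0794

Tangency: MRS = 5·q_2/q_1 = p_1/p_2.
Rearranging, p_2·q_2 = (1/5)·p_1·q_1. Substituting into the budget gives p_1·q_1·(1 + (1/5)) = I.
Demand: q_1*(p_1,p_2,I) = 5/6·I/p_1 and q_2* = 1/6·I/p_2.
At p_1=10, p_2=38.6, I=250: q_1* = 5/6·250/10 = 20.8333, q_2* = 1.0794.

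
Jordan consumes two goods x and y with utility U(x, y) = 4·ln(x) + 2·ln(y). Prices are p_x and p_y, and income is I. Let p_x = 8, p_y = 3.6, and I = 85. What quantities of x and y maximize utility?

x* = 7.0833, y* = 7.8704

The MRS is 2·y/x. Set MRS = p_x/p_y.
Rearranging, p_y·y = (1/2)·p_x·x. Substituting into the budget gives p_x·x·(1 + (1/2)) = I.
Demand: x*(p_x,p_y,I) = 2/3·I/p_x and y* = 1/3·I/p_y.
At p_x=8, p_y=3.6, I=85: x* = 2/3·85/8 = 7.0833, y* = 7.8704.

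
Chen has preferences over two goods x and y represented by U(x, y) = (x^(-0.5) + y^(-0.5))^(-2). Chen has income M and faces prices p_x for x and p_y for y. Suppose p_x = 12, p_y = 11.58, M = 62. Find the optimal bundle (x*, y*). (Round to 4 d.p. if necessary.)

x* = 2.5987, y* = 2.6611

MU_x ∝ x^(-1.5), MU_y ∝ y^(-1.5), so MRS = (y/x)^(1.5) = p_x/p_y.
Hence y/x = (p_x/p_y)^(1/(1.5)), i.e. raised to the 2/3 power.
With the ratio pinned down, the budget gives x* = M/(p_x + p_y·(y/x)) and y* = (y/x)·x*.
Numerically y/x = 1.024036, so x* = 62/(12 + 11.58·1.024036) = 2.5987 and y* = 1.024036·2.5987 = 2.6611.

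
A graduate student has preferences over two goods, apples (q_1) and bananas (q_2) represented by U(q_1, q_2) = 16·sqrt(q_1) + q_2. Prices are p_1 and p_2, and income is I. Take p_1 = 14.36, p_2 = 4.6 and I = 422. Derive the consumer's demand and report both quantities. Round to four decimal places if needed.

q_1* = 6.5673, q_2* = 71.2377

Set MRS = p_1/p_2: 8·q_1^(−1/2) = p_1/p_2.
Thus q_1* = (8·p_2/p_1)² — independent of I — with the rest of income spent on q_2.
Plugging in: q_1* = (8·4.6/14.36)² = 6.5673, q_2* = 71.2377.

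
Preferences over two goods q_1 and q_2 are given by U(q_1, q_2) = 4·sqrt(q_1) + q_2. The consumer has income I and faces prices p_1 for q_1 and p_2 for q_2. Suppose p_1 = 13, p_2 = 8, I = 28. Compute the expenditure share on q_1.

Utility is quasi-linear in q_2; the FOC for q_1 is 2/√q_1 = p_1/p_2.
Solve: √q_1 = 2·p_2/p_1, so q_1*(p_1,p_2) = (2·p_2/p_1)², and q_2* = (I − p_1·q_1*)/p_2.
Plugging in: q_1* = (2·8/13)² = 1.5148, q_2* = 1.0385.
Expenditure on q_1: 13·1.5148 = 19.6923; share = 0.7033.

share on q_1 = 0.7033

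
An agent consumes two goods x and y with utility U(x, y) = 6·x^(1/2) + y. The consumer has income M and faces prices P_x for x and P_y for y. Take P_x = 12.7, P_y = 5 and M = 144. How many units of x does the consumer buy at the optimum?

x* = 1.395

MU_x = 3/√x, MU_y = 1. Tangency: 3/√x = P_x/P_y.
Solve: √x = 3·P_y/P_x, so x*(P_x,P_y) = (3·P_y/P_x)², and y* = (M − P_x·x*)/P_y.
Plugging in: x* = (3·5/12.7)² = 1.395.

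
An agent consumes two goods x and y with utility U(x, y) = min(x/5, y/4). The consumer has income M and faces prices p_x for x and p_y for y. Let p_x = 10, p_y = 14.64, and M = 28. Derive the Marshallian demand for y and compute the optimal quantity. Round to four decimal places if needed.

Leontief preferences: the optimum is at the kink where x/5 = y/4, i.e. y = (4/5)·x.
Budget: p_x·x + p_y·(4/5)·x = M, so (5·p_x + 4·p_y)·x = 5·M.
Demand: x*(p_x,p_y,M) = 5·M/(5·p_x + 4·p_y), y* = 4·M/(5·p_x + 4·p_y).
Here 5·10 + 4·14.64 = 108.56, giving y* = 1.0317.

y* = 1.0317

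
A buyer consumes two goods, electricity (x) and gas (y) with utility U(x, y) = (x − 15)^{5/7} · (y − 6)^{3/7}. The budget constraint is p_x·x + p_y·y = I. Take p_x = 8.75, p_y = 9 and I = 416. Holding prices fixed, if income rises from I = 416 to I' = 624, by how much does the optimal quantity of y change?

Δy* = 8.6667

MRS = (5/3)·(y−6)/(x−15). Tangency with p_x/p_y gives y−6 = (3/5)·(p_x/p_y)·(x−15).
Substituting into the budget: x* = 15 + 0.625·(I − 15·p_x − 6·p_y)/p_x, and y* = 6 + 0.375·(…)/p_y.
Discretionary income = 416 − 15·8.75 − 6·9 = 230.75; y* = 6 + 0.375·230.75/9 = 15.6146.
At I' = 624: y* = 24.2812. Change: 24.2812 − 15.6146 = 8.6667.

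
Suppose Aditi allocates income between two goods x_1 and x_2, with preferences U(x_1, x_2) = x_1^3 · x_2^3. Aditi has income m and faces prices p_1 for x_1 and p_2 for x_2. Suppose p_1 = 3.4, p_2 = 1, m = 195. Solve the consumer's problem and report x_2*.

x_2* = 97.5

Tangency: MRS = x_2/x_1 = p_1/p_2.
So 3·p_2·x_2 = 3·p_1·x_1; combined with the budget, a share 0.5 of income goes to x_1.
Demand: x_1*(p_1,p_2,m) = 0.5·m/p_1 and x_2* = 0.5·m/p_2.
At p_1=3.4, p_2=1, m=195: x_2* = 0.5·195/1 = 97.5.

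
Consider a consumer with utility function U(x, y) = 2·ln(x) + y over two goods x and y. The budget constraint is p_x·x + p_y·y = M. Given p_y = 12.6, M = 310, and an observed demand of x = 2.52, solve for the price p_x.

Set MRS = p_x/p_y: (2/x)/1 = p_x/p_y.
So x*(p_x,p_y) = 2·p_y/p_x, independent of income; and y* = (M − 2·p_y)/p_y.
Set x* = 2.52 in the demand function and solve for p_x: p_x = 10.

p_x = 10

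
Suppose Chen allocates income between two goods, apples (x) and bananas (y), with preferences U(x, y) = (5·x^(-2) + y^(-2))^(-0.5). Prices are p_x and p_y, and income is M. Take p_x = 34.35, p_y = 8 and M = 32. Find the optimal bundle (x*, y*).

x* = 0.7627, y* = 0.725

Numerically y/x = 0.950508, so x* = 32/(34.35 + 8·0.950508) = 0.7627 and y* = 0.950508·0.7627 = 0.725.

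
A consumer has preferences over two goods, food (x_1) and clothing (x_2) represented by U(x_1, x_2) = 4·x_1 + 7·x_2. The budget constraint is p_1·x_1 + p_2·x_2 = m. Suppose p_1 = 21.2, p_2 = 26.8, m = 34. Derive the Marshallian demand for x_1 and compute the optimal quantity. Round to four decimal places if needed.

x_1* = 0

Perfect substitutes: compare marginal utility per dollar. 4/p_1 vs 7/p_2 → 0.1887 vs 0.2612.
x_2 gives more utility per dollar, so spend all income on x_2: x_2* = m/p_2, x_1* = 0.
Numerically: x_1* = 0, x_2* = 1.2687.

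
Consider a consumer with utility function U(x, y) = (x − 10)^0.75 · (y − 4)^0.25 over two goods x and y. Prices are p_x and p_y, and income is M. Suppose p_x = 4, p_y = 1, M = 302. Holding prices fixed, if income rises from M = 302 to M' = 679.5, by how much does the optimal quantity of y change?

Substituting into the budget: x* = 10 + 0.75·(M − 10·p_x − 4·p_y)/p_x, and y* = 4 + 0.25·(…)/p_y.
Discretionary income = 302 − 10·4 − 4·1 = 258; y* = 4 + 0.25·258/1 = 68.5.
At M' = 679.5: y* = 162.875. Change: 162.875 − 68.5 = 94.375.

Δy* = 94.375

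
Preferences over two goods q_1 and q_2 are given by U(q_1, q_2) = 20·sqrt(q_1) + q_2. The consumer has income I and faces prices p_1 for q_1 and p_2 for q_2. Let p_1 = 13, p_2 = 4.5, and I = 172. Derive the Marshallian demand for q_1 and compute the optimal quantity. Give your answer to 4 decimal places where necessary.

q_1* = 11.9822

Set MRS = p_1/p_2: 10·q_1^(−1/2) = p_1/p_2.
Thus q_1* = (10·p_2/p_1)² — independent of I — with the rest of income spent on q_2.
Plugging in: q_1* = (10·4.5/13)² = 11.9822.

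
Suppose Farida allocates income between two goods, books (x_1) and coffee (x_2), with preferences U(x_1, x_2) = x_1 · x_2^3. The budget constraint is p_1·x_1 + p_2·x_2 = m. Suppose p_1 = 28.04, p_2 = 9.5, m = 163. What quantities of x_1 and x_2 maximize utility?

x_1* = 1.4533, x_2* = 12.8684

Tangency: MRS = (1/3)·x_2/x_1 = p_1/p_2.
Rearranging, p_2·x_2 = 3·p_1·x_1. Substituting into the budget gives p_1·x_1·(1 + 3) = m.
Demand: x_1*(p_1,p_2,m) = 0.25·m/p_1 and x_2* = 0.75·m/p_2.
At p_1=28.04, p_2=9.5, m=163: x_1* = 0.25·163/28.04 = 1.4533, x_2* = 12.8684.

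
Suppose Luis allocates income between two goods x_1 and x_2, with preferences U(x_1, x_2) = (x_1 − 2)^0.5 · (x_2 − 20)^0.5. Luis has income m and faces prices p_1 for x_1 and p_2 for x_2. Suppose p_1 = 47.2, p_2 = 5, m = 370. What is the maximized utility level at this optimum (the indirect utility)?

V = 5.7153

Let x_1' = x_1−2, x_2' = x_2−20. MRS = x_2'/x_1' = p_1/p_2.
Substituting into the budget: x_1* = 2 + 0.5·(m − 2·p_1 − 20·p_2)/p_1, and x_2* = 20 + 0.5·(…)/p_2.
Discretionary income = 370 − 2·47.2 − 20·5 = 175.6; x_1* = 2 + 0.5·175.6/47.2 = 3.8602; x_2* = 20 + 0.5·175.6/5 = 37.56.
Utility at the optimum: U(3.8602, 37.56) = 5.7153.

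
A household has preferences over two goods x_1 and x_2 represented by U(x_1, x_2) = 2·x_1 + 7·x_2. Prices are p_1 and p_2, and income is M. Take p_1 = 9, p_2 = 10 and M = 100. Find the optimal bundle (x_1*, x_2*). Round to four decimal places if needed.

x_1* = 0, x_2* = 10

Perfect substitutes: compare marginal utility per dollar. 2/p_1 vs 7/p_2 → 0.2222 vs 0.7.
x_2 gives more utility per dollar, so spend all income on x_2: x_2* = M/p_2, x_1* = 0.
Numerically: x_1* = 0, x_2* = 10.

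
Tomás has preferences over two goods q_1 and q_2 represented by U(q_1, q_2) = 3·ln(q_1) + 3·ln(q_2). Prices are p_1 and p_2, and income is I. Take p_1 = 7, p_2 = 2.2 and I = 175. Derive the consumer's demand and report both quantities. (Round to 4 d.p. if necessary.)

The MRS is q_2/q_1. Set MRS = p_1/p_2.
Rearranging, p_2·q_2 = p_1·q_1. Substituting into the budget gives p_1·q_1·(1 + 1) = I.
Demand: q_1*(p_1,p_2,I) = 0.5·I/p_1 and q_2* = 0.5·I/p_2.
At p_1=7, p_2=2.2, I=175: q_1* = 0.5·175/7 = 12.5, q_2* = 39.7727.

q_1* = 12.5, q_2* = 39.7727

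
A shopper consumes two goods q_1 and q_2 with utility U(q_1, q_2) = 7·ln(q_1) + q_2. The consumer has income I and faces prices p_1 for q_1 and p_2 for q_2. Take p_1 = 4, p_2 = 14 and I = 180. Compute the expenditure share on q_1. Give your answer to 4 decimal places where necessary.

MU_q_1 = 7/q_1, MU_q_2 = 1. Tangency: 7/q_1 = p_1/p_2.
So q_1*(p_1,p_2) = 7·p_2/p_1, independent of income; and q_2* = (I − 7·p_2)/p_2.
At the given prices: q_1* = 7·14/4 = 24.5, and q_2* = 5.8571.
Expenditure on q_1: 4·24.5 = 98; share = 0.5444.

share on q_1 = 0.5444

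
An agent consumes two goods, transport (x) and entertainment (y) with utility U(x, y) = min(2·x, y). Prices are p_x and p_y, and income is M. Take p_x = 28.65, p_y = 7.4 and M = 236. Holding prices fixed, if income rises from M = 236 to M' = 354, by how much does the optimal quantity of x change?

Δx* = 2.7158

Leontief preferences: the optimum is at the kink where x/1 = y/2, i.e. y = 2·x.
Budget: p_x·x + p_y·2·x = M, so (p_x + 2·p_y)·x = M.
Demand: x*(p_x,p_y,M) = M/(p_x + 2·p_y), y* = 2·M/(p_x + 2·p_y).
Here 28.65 + 2·7.4 = 43.45, giving x* = 5.4315.
At M' = 354: x* = 8.1473. Change: 8.1473 − 5.4315 = 2.7158.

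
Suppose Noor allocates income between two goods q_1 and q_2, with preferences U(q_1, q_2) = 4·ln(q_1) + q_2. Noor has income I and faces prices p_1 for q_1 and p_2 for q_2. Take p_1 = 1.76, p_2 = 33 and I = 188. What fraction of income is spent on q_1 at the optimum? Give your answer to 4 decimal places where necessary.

MU_q_1 = 4/q_1, MU_q_2 = 1. Tangency: 4/q_1 = p_1/p_2.
So q_1*(p_1,p_2) = 4·p_2/p_1, independent of income; and q_2* = (I − 4·p_2)/p_2.
At the given prices: q_1* = 4·33/1.76 = 75, and q_2* = 1.697.
Expenditure on q_1: 1.76·75 = 132; share = 0.7021.

share on q_1 = 0.7021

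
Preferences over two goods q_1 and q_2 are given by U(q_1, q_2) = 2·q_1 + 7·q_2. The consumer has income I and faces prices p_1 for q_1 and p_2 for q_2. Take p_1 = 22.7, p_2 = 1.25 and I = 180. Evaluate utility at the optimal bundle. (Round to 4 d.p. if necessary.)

Perfect substitutes: compare marginal utility per dollar. 2/p_1 vs 7/p_2 → 0.0881 vs 5.6.
q_2 gives more utility per dollar, so spend all income on q_2: q_2* = I/p_2, q_1* = 0.
Numerically: q_1* = 0, q_2* = 144.
Utility at the optimum: U(0, 144) = 1008.

V = 1008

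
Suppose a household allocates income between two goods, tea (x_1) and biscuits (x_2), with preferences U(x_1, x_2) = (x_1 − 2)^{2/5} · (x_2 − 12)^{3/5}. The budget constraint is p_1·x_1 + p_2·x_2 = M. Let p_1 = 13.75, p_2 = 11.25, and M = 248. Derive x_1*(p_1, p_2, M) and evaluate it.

MRS = (2/3)·(x_2−12)/(x_1−2). Tangency with p_1/p_2 gives x_2−12 = (3/2)·(p_1/p_2)·(x_1−2).
Substituting into the budget: x_1* = 2 + 0.4·(M − 2·p_1 − 12·p_2)/p_1, and x_2* = 12 + 0.6·(…)/p_2.
Discretionary income = 248 − 2·13.75 − 12·11.25 = 85.5; x_1* = 2 + 0.4·85.5/13.75 = 4.4873.

x_1* = 4.4873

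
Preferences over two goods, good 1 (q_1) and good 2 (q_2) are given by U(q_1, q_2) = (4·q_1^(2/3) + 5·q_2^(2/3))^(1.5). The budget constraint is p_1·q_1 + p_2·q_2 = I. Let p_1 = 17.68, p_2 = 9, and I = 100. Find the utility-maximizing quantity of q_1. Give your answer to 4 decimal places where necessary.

MU_q_1 ∝ 4·q_1^(-1/3), MU_q_2 ∝ 5·q_2^(-1/3), so MRS = (4/5)·(q_2/q_1)^(1/3) = p_1/p_2.
Solve for the ratio: q_2/q_1 = [(5/4)·p_1/p_2]^(3).
With the ratio pinned down, the budget gives q_1* = I/(p_1 + p_2·(q_2/q_1)) and q_2* = (q_2/q_1)·q_1*.
Numerically q_2/q_1 = 14.806394, so q_1* = 100/(17.68 + 9·14.806394) = 0.6625.

q_1* = 0.6625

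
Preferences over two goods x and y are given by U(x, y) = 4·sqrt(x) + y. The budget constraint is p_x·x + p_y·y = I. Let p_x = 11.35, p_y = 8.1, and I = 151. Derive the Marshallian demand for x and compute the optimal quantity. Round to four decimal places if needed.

Utility is quasi-linear in y; the FOC for x is 2/√x = p_x/p_y.
Thus x* = (2·p_y/p_x)² — independent of I — with the rest of income spent on y.
Plugging in: x* = (2·8.1/11.35)² = 2.0372.

x* = 2.0372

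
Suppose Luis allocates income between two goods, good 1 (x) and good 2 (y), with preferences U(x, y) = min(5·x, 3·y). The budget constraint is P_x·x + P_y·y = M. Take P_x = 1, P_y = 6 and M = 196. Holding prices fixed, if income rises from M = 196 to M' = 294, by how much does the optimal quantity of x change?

Δx* = 8.9091

Leontief preferences: the optimum is at the kink where x/3 = y/5, i.e. y = (5/3)·x.
Budget: P_x·x + P_y·(5/3)·x = M, so (3·P_x + 5·P_y)·x = 3·M.
Demand: x*(P_x,P_y,M) = 3·M/(3·P_x + 5·P_y), y* = 5·M/(3·P_x + 5·P_y).
Here 3·1 + 5·6 = 33, giving x* = 17.8182.
At M' = 294: x* = 26.7273. Change: 26.7273 − 17.8182 = 8.9091.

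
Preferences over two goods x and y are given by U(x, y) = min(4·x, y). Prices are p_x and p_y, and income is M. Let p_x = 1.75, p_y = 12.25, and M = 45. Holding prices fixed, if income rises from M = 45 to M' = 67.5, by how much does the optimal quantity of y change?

With perfect complements, no substitution: consume in ratio x:y = 1:4.
Budget: p_x·x + p_y·4·x = M, so (p_x + 4·p_y)·x = M.
Demand: x*(p_x,p_y,M) = M/(p_x + 4·p_y), y* = 4·M/(p_x + 4·p_y).
Here 1.75 + 4·12.25 = 50.75, giving y* = 3.5468.
At M' = 67.5: y* = 5.3202. Change: 5.3202 − 3.5468 = 1.7734.

Δy* = 1.7734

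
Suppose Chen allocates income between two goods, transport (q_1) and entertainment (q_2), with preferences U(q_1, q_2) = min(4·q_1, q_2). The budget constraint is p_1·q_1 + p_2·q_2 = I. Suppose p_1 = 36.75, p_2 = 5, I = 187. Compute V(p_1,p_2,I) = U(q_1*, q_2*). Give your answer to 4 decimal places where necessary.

Demand: q_1*(p_1,p_2,I) = I/(p_1 + 4·p_2), q_2* = 4·I/(p_1 + 4·p_2).
Here 36.75 + 4·5 = 56.75, giving q_1* = 3.2952 and q_2* = 13.1806.
Utility at the optimum: U(3.2952, 13.1806) = 13.1806.

V = 13.1806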